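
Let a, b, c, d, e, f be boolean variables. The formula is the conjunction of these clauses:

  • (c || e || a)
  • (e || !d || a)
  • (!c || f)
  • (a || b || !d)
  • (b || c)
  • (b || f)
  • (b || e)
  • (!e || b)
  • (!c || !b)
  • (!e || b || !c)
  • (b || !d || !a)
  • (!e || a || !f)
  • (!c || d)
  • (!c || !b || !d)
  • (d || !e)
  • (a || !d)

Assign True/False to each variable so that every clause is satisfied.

a=T  b=T  c=F  d=T  e=T  f=F

Branch on a: take a = True.
Set b = True and propagate.
  then c is forced to False.
The remaining clauses are satisfied by d = True, e = True, f = False.
Every clause has at least one true literal under this assignment.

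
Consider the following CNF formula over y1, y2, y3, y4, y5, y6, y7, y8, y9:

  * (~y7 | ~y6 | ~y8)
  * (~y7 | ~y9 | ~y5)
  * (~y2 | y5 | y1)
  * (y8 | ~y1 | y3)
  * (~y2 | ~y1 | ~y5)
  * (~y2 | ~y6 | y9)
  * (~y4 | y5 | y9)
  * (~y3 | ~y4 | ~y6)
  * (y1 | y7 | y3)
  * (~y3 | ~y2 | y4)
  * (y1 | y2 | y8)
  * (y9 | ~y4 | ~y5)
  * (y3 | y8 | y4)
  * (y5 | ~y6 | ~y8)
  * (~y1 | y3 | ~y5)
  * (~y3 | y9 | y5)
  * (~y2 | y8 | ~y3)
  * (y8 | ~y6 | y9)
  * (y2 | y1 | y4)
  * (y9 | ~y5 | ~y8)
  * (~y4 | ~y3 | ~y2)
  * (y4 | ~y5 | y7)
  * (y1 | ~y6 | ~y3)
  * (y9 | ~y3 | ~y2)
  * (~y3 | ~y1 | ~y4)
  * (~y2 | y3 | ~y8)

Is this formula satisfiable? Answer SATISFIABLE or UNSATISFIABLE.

SATISFIABLE

Pure literal: y6 appears only negated; assign y6 = False.
Set y1 = False and propagate.
For the remaining variables, y2 = False, y3 = True, y4 = True, y5 = False, y7 = True, y8 = True, y9 = True works.
Every clause has at least one true literal under this assignment.
So y1=False  y2=False  y3=True  y4=True  y5=False  y6=False  y7=True  y8=True  y9=True is a satisfying assignment.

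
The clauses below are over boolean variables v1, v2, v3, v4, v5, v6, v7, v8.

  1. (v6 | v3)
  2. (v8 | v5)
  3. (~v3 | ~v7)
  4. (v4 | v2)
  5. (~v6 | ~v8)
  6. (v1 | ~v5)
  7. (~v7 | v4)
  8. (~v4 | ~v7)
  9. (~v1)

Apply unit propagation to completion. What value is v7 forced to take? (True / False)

Unit clause (~v1) sets v1 = False.
(~v5 | v1) with v1 = False leaves only ~v5, so v5 = False.
In (v8 | v5), v5 is now false; v8 must hold, so v8 = True.
(~v8 | ~v6) with v8 = True leaves only ~v6, so v6 = False.
(v6 | v3) with v6 = False leaves only v3, so v3 = True.
(~v7 | ~v3) with v3 = True leaves only ~v7, so v7 = False.

False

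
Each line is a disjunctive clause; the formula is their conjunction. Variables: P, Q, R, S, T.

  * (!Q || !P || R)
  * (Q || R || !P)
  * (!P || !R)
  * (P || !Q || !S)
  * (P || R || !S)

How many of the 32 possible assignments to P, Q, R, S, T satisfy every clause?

Case analysis on P and R:
  P=1, R=1: a clause becomes empty — 0.
  P=1, R=0: a clause becomes empty — 0.
  P=0, R=1: T free; 3 ways for (Q,S) × 2^1 = 6.
  P=0, R=0: remaining (Q,S,T) ∈ {(0,0,0); (0,0,1); (1,0,0); (1,0,1)} — 4.
Total: 0 + 0 + 6 + 4 = 10.

10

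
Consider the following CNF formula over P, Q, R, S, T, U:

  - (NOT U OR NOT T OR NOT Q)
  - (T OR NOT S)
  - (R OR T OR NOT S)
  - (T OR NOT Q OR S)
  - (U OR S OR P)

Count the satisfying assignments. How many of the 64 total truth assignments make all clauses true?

26

Case analysis on S and T:
  S=1, T=1: P, R free; 3 ways for (Q,U) × 2^2 = 12.
  S=1, T=0: a clause becomes empty — 0.
  S=0, T=1: R free; 4 ways for (P,Q,U) × 2^1 = 8.
  S=0, T=0: R free; 3 ways for (P,Q,U) × 2^1 = 6.
Total: 12 + 0 + 8 + 6 = 26.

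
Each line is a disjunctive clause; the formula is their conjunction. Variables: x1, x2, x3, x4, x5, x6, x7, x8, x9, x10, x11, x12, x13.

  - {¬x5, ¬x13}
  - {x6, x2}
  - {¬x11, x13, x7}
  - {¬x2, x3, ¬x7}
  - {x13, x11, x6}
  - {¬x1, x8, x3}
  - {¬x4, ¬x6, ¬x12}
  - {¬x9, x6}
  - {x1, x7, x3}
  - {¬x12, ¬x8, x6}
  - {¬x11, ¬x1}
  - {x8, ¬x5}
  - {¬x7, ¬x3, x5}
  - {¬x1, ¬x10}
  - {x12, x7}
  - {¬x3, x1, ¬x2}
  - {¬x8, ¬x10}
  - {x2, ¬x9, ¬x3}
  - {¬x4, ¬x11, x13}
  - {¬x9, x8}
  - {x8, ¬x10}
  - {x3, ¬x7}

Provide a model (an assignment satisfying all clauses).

x1=1, x2=1, x3=1, x4=0, x5=1, x6=1, x7=1, x8=1, x9=0, x10=0, x11=0, x12=0, x13=0

Check each clause:
  1. {¬x5, ¬x13} — ¬x13 is true.
  2. {x6, x2} — x2 is true.
  3. {x7, ¬x11, x13} — ¬x11 is true.
  4. {¬x7, x3, ¬x2} — x3 is true.
  5. {x11, x13, x6} — x6 is true.
  6. {¬x1, x3, x8} — x8 is true.
  7. {¬x12, ¬x6, ¬x4} — ¬x4 is true.
  8. {¬x9, x6} — x6 is true.
  9. {x1, x7, x3} — x1 is true.
  10. {x6, ¬x12, ¬x8} — ¬x12 is true.
  11. {¬x1, ¬x11} — ¬x11 is true.
  12. {x8, ¬x5} — x8 is true.
  13. {¬x7, ¬x3, x5} — x5 is true.
  14. {¬x10, ¬x1} — ¬x10 is true.
  15. {x12, x7} — x7 is true.
  16. {x1, ¬x3, ¬x2} — x1 is true.
  17. {¬x10, ¬x8} — ¬x10 is true.
  18. {x2, ¬x3, ¬x9} — x2 is true.
  19. {¬x11, ¬x4, x13} — ¬x11 is true.
  20. {¬x9, x8} — x8 is true.
  21. {x8, ¬x10} — x8 is true.
  22. {¬x7, x3} — x3 is true.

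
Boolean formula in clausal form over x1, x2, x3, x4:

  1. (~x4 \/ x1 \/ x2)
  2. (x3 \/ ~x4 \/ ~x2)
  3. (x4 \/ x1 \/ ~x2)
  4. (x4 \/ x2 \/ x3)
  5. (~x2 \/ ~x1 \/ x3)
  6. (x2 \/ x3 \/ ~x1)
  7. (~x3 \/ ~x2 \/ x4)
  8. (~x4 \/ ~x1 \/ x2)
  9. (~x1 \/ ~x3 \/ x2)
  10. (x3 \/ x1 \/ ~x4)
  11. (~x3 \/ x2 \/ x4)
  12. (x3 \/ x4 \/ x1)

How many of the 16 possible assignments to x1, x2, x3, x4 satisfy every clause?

Satisfying assignments:
  x1=0 x2=1 x3=1 x4=1
  x1=1 x2=1 x3=1 x4=1
That's 2 in total.

2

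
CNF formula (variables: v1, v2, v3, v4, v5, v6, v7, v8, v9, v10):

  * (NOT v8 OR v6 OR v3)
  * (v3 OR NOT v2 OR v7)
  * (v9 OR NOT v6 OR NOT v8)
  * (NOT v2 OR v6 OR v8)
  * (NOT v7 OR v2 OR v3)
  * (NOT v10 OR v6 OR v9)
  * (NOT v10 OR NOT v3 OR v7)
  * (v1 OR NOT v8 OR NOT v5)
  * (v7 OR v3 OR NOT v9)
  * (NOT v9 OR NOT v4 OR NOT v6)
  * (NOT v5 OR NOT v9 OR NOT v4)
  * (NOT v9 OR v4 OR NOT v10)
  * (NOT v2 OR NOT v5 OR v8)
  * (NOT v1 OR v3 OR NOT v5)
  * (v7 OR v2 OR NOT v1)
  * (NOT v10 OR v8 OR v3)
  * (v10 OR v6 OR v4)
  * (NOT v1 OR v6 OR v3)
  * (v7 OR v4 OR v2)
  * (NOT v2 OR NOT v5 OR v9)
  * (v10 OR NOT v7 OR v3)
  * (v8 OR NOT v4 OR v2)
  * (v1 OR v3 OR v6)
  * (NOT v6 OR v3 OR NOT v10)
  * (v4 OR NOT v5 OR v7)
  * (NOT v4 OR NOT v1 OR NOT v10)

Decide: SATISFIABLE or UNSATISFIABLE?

SATISFIABLE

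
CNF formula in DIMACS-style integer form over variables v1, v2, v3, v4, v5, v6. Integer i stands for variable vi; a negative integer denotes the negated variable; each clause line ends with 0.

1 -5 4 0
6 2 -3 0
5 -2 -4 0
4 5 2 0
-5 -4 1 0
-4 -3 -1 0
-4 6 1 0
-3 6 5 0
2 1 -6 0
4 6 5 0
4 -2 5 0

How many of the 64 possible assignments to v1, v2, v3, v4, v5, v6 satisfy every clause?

13

Split on v4, then v5.
  v4=T, v5=T: remaining (v1,v2,v3,v6) ∈ {(T,F,F,F); (T,F,F,T); (T,T,F,F); (T,T,F,T)} — 4.
  v4=T, v5=F: remaining (v1,v2,v3,v6) ∈ {(T,F,F,F); (T,F,F,T)} — 2.
  v4=F, v5=T: 7 of the 16 assignments to (v1,v2,v3,v6) work.
  v4=F, v5=F: a clause becomes empty — 0.
Total: 4 + 2 + 7 + 0 = 13.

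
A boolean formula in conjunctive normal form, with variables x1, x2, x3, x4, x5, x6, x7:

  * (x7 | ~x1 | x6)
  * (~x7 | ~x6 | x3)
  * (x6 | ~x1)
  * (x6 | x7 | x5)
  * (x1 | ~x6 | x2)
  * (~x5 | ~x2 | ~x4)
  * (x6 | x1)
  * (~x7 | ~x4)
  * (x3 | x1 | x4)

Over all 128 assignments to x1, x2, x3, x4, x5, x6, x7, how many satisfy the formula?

Case analysis on x6 and x1:
  x6=1, x1=1: 18 of the 32 assignments to (x2,x3,x4,x5,x7) work.
  x6=1, x1=0: 6 of the 32 assignments to (x2,x3,x4,x5,x7) work.
  x6=0, x1=1: a clause becomes empty — 0.
  x6=0, x1=0: a clause becomes empty — 0.
Total: 18 + 6 + 0 + 0 = 24.

24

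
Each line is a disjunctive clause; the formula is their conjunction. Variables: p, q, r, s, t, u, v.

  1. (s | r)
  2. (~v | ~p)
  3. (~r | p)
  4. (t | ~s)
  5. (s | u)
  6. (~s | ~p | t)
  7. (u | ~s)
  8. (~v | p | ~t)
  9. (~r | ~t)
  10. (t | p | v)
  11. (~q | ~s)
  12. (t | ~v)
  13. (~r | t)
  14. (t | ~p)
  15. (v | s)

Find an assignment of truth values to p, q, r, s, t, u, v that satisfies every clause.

p=T, q=F, r=F, s=T, t=T, u=T, v=F

Check each clause:
  1. (r | s) — s is true.
  2. (~p | ~v) — ~v is true.
  3. (p | ~r) — p is true.
  4. (~s | t) — t is true.
  5. (s | u) — s is true.
  6. (t | ~p | ~s) — t is true.
  7. (~s | u) — u is true.
  8. (p | ~v | ~t) — ~v is true.
  9. (~r | ~t) — ~r is true.
  10. (v | p | t) — p is true.
  11. (~q | ~s) — ~q is true.
  12. (t | ~v) — ~v is true.
  13. (~r | t) — ~r is true.
  14. (t | ~p) — t is true.
  15. (v | s) — s is true.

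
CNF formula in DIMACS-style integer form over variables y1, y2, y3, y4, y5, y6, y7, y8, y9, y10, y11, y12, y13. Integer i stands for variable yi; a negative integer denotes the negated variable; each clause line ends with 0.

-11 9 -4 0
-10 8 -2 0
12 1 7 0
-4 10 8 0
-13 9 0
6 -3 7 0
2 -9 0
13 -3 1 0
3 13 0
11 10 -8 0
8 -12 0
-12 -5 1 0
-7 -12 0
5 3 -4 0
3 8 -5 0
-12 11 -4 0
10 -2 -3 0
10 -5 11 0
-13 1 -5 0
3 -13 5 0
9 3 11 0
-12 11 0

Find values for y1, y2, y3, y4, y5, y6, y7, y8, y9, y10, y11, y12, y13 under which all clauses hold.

y1 = True, y2 = False, y3 = True, y4 = False, y5 = False, y6 = True, y7 = False, y8 = False, y9 = False, y10 = False, y11 = True, y12 = False, y13 = False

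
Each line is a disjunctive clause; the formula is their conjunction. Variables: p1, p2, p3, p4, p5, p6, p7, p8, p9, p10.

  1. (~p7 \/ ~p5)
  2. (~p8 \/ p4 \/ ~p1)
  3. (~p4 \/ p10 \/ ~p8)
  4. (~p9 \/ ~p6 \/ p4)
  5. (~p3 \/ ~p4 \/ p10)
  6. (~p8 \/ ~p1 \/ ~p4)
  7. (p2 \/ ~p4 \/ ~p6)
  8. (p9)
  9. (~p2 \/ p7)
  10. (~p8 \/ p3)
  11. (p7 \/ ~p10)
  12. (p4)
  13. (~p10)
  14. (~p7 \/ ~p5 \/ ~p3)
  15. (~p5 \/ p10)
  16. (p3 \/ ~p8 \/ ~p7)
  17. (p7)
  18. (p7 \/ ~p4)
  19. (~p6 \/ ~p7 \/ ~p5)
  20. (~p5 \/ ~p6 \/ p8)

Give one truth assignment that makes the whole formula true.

p1 = 1, p2 = 1, p3 = 0, p4 = 1, p5 = 0, p6 = 1, p7 = 1, p8 = 0, p9 = 1, p10 = 0

(p9) is a unit clause, so p9 = True.
The clause (p4) is unit: p4 must be True.
Unit propagation: (~p10) forces p10 = False.
(~p8) is a unit clause, so p8 = False.
Unit propagation: (~p3) forces p3 = False.
(~p5) is a unit clause, so p5 = False.
(p7) is a unit clause, so p7 = True.
p2 occurs only positively in the remaining clauses — set p2 = True.
p1, p6 are now unconstrained; take p1 = True, p6 = True.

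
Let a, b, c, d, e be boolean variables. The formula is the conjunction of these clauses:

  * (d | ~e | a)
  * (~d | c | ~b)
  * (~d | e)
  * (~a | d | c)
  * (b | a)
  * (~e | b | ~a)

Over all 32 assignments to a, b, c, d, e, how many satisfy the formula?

Split on a, then d.
  a=T, d=T: remaining (b,c,e) ∈ {(T,T,T)} — 1.
  a=T, d=F: remaining (b,c,e) ∈ {(F,T,F); (T,T,F); (T,T,T)} — 3.
  a=F, d=T: remaining (b,c,e) ∈ {(T,T,T)} — 1.
  a=F, d=F: remaining (b,c,e) ∈ {(T,F,F); (T,T,F)} — 2.
Total: 1 + 3 + 1 + 2 = 7.

7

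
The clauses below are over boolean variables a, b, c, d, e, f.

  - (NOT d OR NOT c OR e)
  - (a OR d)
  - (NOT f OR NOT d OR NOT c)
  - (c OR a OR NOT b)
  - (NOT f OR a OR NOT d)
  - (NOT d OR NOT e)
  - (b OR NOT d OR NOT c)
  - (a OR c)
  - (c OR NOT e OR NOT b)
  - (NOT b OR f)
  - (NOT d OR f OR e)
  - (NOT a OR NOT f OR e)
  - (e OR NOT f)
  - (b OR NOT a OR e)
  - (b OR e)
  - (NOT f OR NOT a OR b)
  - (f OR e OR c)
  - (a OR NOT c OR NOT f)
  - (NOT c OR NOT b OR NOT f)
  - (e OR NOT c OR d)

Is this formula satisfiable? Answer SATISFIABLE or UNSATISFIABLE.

SATISFIABLE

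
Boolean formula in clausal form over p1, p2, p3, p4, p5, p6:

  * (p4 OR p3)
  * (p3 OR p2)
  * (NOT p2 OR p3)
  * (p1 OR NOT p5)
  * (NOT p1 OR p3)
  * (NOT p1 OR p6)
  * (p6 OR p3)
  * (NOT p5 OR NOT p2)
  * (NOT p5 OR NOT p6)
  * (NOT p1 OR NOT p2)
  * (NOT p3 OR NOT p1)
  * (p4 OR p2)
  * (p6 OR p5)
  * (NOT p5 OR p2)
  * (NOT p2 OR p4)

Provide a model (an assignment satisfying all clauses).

p1 = False, p2 = False, p3 = True, p4 = True, p5 = False, p6 = True

Check each clause:
  1. (p3 OR p4) — p3 is true.
  2. (p3 OR p2) — p3 is true.
  3. (p3 OR NOT p2) — p3 is true.
  4. (NOT p5 OR p1) — NOT p5 is true.
  5. (p3 OR NOT p1) — p3 is true.
  6. (p6 OR NOT p1) — NOT p1 is true.
  7. (p3 OR p6) — p3 is true.
  8. (NOT p5 OR NOT p2) — NOT p5 is true.
  9. (NOT p6 OR NOT p5) — NOT p5 is true.
  10. (NOT p2 OR NOT p1) — NOT p2 is true.
  11. (NOT p1 OR NOT p3) — NOT p1 is true.
  12. (p4 OR p2) — p4 is true.
  13. (p5 OR p6) — p6 is true.
  14. (NOT p5 OR p2) — NOT p5 is true.
  15. (p4 OR NOT p2) — p4 is true.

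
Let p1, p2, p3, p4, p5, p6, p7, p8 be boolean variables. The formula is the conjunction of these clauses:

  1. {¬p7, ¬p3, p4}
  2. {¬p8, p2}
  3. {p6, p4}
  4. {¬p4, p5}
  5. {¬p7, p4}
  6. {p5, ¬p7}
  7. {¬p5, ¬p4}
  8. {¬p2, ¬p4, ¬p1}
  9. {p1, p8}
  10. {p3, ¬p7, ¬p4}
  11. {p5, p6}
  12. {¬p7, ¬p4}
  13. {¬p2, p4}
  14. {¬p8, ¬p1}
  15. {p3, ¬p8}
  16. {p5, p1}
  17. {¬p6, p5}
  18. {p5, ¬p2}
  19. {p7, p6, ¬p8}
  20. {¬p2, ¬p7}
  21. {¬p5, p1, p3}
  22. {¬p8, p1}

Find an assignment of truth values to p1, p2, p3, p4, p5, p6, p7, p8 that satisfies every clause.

p1=True, p2=False, p3=True, p4=False, p5=True, p6=True, p7=False, p8=False

Try p1 = True.
  then p8 is forced to False.
Branch on p2: take p2 = False.
For the remaining variables, p3 = True, p4 = False, p5 = True, p6 = True, p7 = False works.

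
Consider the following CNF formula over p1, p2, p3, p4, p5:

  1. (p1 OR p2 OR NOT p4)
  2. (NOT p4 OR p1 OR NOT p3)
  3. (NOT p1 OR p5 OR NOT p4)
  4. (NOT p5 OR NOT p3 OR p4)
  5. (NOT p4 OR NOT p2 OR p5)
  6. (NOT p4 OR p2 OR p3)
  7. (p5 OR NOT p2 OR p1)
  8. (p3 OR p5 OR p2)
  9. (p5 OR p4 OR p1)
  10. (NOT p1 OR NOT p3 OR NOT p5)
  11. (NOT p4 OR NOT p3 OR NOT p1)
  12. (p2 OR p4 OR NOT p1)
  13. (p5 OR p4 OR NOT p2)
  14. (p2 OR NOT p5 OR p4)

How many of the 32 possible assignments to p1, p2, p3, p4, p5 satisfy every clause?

Satisfying assignments:
  p1=0 p2=1 p3=0 p4=0 p5=1
  p1=0 p2=1 p3=0 p4=1 p5=1
  p1=1 p2=1 p3=0 p4=0 p5=1
  p1=1 p2=1 p3=0 p4=1 p5=1
That's 4 in total.

4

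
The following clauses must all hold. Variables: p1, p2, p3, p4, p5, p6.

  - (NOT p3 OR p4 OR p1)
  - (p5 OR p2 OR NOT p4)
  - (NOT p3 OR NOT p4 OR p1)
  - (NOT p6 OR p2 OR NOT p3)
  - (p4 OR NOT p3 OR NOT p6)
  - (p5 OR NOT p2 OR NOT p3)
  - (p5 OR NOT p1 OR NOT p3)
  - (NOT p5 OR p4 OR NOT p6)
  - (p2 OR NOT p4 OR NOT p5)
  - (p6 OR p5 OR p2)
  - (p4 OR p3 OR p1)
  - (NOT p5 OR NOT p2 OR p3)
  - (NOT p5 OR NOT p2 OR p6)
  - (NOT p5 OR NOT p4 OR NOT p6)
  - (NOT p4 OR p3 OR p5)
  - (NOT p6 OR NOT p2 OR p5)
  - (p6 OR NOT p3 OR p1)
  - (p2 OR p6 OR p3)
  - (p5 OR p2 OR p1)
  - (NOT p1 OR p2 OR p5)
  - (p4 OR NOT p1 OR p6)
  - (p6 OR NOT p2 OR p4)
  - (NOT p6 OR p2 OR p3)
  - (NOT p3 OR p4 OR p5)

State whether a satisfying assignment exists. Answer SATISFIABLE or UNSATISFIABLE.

UNSATISFIABLE

p5 = True:
  p6 = True:
    propagation gives p4=True; an empty clause results — contradiction.
  p6 = False:
    propagation gives p2=False, p4=False, p3=True, p1=True; an empty clause results — contradiction.
p5 = False:
  p3 = True:
    propagation gives p2=False, p4=False; an empty clause results — contradiction.
  p3 = False:
    propagation gives p4=False, p1=True, p2=True, p6=False; an empty clause results — contradiction.
Every branch closes, so no satisfying assignment exists.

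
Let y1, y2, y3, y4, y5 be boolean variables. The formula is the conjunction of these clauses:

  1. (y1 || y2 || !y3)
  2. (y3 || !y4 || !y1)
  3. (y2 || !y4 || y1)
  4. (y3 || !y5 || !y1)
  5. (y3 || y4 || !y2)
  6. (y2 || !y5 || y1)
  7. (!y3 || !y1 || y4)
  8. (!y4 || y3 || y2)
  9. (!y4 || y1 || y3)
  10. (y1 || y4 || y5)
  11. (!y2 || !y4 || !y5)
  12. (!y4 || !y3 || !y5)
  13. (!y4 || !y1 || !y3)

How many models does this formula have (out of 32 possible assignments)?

3

Satisfying assignments:
  y1=F y2=T y3=T y4=F y5=T
  y1=F y2=T y3=T y4=T y5=F
  y1=T y2=F y3=F y4=F y5=F
That's 3 in total.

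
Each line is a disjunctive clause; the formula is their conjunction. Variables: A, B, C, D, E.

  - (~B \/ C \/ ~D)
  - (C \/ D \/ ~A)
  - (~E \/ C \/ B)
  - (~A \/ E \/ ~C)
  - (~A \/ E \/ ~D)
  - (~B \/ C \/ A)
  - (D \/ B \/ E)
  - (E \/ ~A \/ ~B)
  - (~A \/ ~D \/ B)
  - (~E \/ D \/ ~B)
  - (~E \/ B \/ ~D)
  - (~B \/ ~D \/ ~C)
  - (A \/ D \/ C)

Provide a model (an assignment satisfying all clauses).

Try A = True.
Set B = False and propagate.
  then D is forced to False.
  then C is forced to True.
  then E is forced to True.
Every clause has at least one true literal under this assignment.

A = True  B = False  C = True  D = False  E = True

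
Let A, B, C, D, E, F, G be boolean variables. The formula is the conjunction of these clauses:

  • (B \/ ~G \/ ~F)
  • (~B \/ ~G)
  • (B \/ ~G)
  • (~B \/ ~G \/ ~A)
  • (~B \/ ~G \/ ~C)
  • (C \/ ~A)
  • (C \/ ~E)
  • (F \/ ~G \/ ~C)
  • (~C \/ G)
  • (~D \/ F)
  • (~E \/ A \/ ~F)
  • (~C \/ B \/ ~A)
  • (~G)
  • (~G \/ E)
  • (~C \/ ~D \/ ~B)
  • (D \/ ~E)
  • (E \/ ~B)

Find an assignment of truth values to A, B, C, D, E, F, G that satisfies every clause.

A = F  B = F  C = F  D = F  E = F  F = F  G = F

The clause (~G) is unit: G must be False.
The clause (~C) is unit: C must be False.
Unit propagation: (~A) forces A = False.
The clause (~E) is unit: E must be False.
(~B) is a unit clause, so B = False.
Pure literal: D appears only negated; assign D = False.
F is now unconstrained; take F = False.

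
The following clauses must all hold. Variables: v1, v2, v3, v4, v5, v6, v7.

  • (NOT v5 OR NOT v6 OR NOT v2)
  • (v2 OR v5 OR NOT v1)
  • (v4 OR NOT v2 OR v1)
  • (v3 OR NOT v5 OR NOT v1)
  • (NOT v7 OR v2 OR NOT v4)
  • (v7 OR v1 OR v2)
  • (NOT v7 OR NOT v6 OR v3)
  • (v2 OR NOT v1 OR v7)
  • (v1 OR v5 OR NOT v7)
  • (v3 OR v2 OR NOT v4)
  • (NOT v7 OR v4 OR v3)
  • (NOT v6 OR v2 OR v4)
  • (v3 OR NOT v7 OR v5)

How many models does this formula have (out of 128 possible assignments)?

26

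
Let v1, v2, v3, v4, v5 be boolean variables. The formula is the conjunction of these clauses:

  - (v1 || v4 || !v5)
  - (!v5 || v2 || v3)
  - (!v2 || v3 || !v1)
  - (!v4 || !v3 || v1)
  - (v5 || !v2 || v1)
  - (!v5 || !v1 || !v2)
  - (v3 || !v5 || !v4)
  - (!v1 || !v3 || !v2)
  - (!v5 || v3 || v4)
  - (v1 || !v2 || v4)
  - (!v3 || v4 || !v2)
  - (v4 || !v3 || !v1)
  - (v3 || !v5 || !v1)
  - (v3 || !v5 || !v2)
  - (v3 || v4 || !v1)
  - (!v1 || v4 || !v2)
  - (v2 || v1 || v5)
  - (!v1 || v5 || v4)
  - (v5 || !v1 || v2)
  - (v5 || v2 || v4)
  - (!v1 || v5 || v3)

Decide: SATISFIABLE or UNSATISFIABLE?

Try v1 = True.
Try v2 = False.
  then v5 is forced to True.
  then v3 is forced to True.
  then v4 is forced to True.
Every clause has at least one true literal under this assignment.
So v1 = T, v2 = F, v3 = T, v4 = T, v5 = T is a satisfying assignment.

SATISFIABLE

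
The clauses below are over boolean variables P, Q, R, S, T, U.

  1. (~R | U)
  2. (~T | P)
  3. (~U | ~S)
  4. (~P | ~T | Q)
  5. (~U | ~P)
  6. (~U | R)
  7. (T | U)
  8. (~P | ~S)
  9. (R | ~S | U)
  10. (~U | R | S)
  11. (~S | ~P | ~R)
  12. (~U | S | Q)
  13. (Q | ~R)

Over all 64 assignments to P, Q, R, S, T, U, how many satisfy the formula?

2

Satisfying assignments:
  P=0 Q=1 R=1 S=0 T=0 U=1
  P=1 Q=1 R=0 S=0 T=1 U=0
Count: 2.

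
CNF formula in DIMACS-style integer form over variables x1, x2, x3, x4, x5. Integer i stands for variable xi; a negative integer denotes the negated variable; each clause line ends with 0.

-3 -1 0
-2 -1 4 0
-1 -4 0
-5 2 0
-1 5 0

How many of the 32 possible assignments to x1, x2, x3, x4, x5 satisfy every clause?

12

Case analysis on x1 and x2:
  x1=1, x2=1: a clause becomes empty — 0.
  x1=1, x2=0: a clause becomes empty — 0.
  x1=0, x2=1: x3, x4, x5 free → 2^3 = 8.
  x1=0, x2=0: remaining (x3,x4,x5) ∈ {(0,0,0); (0,1,0); (1,0,0); (1,1,0)} — 4.
Total: 0 + 0 + 8 + 4 = 12.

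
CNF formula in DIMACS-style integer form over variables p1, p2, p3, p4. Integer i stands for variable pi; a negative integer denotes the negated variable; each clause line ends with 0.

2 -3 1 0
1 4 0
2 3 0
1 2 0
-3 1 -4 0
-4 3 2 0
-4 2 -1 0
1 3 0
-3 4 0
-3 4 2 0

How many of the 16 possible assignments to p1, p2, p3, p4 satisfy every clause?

3

Satisfying assignments:
  p1=1 p2=1 p3=0 p4=0
  p1=1 p2=1 p3=0 p4=1
  p1=1 p2=1 p3=1 p4=1
Count: 3.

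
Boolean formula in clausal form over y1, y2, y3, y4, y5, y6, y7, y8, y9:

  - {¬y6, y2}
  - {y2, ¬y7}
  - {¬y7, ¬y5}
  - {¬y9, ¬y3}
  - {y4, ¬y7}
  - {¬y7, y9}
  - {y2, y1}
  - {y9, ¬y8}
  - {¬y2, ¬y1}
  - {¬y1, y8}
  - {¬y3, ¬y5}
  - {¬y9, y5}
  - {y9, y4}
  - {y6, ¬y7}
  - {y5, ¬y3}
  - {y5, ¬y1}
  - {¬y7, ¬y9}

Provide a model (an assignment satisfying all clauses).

y1=F, y2=T, y3=F, y4=T, y5=F, y6=F, y7=F, y8=F, y9=F

Pure literal: y3 appears only negated; assign y3 = False.
y4 occurs only positively in the remaining clauses — set y4 = True.
Branch on y1: take y1 = False.
  then y2 is forced to True.
The remaining clauses are satisfied by y5 = False, y6 = False, y7 = False, y8 = False, y9 = False.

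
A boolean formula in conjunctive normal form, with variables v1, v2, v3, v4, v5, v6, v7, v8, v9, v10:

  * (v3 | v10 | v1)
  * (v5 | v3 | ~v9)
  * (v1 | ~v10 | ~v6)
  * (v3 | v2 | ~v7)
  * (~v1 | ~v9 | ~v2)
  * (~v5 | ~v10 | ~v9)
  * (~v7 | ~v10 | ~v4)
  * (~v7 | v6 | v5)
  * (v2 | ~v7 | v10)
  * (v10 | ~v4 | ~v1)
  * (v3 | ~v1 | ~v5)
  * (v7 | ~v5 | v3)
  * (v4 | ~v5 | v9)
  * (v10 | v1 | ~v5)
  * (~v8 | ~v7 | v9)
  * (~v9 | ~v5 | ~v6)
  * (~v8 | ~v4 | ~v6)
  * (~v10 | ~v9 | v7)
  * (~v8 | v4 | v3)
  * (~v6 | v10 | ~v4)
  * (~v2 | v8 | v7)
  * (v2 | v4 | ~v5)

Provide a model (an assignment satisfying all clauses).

v1=F, v2=F, v3=T, v4=T, v5=F, v6=F, v7=F, v8=T, v9=F, v10=T

v3 occurs only positively in the remaining clauses — set v3 = True.
Try v1 = False.
Set v2 = False and propagate.
For the remaining variables, v4 = True, v5 = False, v6 = False, v7 = False, v8 = True, v9 = False, v10 = True works.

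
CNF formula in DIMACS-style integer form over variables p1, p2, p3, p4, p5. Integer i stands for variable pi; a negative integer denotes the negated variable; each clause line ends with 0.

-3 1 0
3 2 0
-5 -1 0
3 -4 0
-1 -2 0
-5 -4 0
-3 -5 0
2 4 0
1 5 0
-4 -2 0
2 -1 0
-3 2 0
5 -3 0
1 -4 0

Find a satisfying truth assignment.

p1=0  p2=1  p3=0  p4=0  p5=1

Try p1 = False.
  then p3 is forced to False.
  then p2 is forced to True.
  then p4 is forced to False.
  then p5 is forced to True.
Every clause has at least one true literal under this assignment.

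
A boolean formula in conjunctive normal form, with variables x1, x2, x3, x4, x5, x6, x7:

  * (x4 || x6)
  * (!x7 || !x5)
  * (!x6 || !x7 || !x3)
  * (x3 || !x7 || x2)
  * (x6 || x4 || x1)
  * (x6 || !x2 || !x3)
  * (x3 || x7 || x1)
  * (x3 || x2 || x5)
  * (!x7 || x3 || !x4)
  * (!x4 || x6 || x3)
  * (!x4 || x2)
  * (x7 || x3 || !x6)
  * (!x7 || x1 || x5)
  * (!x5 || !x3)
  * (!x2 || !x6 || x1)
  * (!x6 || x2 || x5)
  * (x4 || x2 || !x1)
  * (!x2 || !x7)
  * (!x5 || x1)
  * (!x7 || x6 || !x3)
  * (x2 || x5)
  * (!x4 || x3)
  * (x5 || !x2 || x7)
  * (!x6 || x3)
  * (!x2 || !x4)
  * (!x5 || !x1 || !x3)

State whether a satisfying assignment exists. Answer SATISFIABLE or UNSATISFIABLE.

UNSATISFIABLE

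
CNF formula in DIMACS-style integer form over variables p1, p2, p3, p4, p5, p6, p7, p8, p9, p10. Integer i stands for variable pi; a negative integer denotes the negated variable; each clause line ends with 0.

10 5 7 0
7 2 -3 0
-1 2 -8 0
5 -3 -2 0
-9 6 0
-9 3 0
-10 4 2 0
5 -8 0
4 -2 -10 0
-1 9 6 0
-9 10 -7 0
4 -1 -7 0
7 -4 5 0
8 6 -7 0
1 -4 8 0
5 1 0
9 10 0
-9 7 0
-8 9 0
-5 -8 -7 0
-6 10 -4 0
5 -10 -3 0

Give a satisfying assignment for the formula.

p1=T, p2=F, p3=T, p4=T, p5=T, p6=T, p7=T, p8=F, p9=T, p10=T

Branch on p1: take p1 = True.
Set p2 = False and propagate.
  then p8 is forced to False.
Set p3 = True and propagate.
  then p7 is forced to True.
  then p4 is forced to True.
  then p6 is forced to True.
  then p10 is forced to True.
  then p5 is forced to True.
p9 is now unconstrained; take p9 = True.
Every clause has at least one true literal under this assignment.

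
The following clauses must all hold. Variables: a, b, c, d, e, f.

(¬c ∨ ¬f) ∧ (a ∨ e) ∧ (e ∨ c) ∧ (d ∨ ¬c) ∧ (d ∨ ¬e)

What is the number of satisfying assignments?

14

Case analysis on c and e:
  c=T, e=T: remaining (a,b,d,f) ∈ {(F,F,T,F); (F,T,T,F); (T,F,T,F); (T,T,T,F)} — 4.
  c=T, e=F: remaining (a,b,d,f) ∈ {(T,F,T,F); (T,T,T,F)} — 2.
  c=F, e=T: forces d=T; a, b, f free → 2^3 = 8.
  c=F, e=F: a clause becomes empty — 0.
Total: 4 + 2 + 8 + 0 = 14.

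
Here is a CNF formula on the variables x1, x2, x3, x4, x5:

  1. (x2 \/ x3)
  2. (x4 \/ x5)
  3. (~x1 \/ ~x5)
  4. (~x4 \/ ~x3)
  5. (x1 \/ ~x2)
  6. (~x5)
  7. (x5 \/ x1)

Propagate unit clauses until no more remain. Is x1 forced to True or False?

True

(~x5) stands alone — x5 = False.
(x4 \/ x5): since x5 = False, the clause reduces to (x4). x4 = True.
(~x3 \/ ~x4) with x4 = True leaves only ~x3, so x3 = False.
(x3 \/ x2): since x3 = False, the clause reduces to (x2). x2 = True.
(~x2 \/ x1): since x2 = True, the clause reduces to (x1). x1 = True.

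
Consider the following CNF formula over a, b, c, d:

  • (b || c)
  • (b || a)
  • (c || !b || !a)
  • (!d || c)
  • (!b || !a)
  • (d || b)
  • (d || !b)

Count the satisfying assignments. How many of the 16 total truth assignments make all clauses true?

The models are:
  a=F b=T c=T d=T
  a=T b=F c=T d=T
Count: 2.

2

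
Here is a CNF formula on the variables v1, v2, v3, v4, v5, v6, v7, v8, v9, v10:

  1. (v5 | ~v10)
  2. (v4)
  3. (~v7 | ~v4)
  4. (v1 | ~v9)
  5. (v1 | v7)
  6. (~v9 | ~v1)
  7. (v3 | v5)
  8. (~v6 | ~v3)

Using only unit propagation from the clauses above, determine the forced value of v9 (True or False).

False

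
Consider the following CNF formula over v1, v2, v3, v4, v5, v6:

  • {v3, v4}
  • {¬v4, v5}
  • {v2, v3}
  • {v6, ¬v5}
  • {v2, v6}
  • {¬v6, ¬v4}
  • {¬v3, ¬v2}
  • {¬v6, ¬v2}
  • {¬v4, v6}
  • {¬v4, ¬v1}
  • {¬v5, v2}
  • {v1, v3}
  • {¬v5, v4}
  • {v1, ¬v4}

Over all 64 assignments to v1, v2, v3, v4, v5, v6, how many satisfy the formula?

2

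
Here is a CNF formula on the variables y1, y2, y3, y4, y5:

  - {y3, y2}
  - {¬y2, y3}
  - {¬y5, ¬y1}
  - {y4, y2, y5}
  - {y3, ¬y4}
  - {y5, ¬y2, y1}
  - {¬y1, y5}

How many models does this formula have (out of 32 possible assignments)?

5

The models are:
  y1=F y2=F y3=T y4=F y5=T
  y1=F y2=F y3=T y4=T y5=F
  y1=F y2=F y3=T y4=T y5=T
  y1=F y2=T y3=T y4=F y5=T
  y1=F y2=T y3=T y4=T y5=T
Count: 5.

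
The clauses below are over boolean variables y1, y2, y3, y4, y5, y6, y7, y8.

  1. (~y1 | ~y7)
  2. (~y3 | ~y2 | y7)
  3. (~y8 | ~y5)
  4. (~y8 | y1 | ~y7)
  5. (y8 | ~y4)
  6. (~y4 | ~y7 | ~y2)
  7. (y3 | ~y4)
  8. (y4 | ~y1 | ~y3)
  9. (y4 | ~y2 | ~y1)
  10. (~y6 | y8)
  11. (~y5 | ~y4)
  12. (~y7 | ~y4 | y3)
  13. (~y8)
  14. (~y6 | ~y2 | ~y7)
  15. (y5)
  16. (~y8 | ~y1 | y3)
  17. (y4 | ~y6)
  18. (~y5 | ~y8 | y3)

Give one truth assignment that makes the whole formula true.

Unit propagation: (~y8) forces y8 = False.
(~y4) is a unit clause, so y4 = False.
(~y6) is a unit clause, so y6 = False.
(y5) is a unit clause, so y5 = True.
Pure literal: y1 appears only negated; assign y1 = False.
Branch on y2: take y2 = True.
Try y3 = True.
  then y7 is forced to True.

y1=0, y2=1, y3=1, y4=0, y5=1, y6=0, y7=1, y8=0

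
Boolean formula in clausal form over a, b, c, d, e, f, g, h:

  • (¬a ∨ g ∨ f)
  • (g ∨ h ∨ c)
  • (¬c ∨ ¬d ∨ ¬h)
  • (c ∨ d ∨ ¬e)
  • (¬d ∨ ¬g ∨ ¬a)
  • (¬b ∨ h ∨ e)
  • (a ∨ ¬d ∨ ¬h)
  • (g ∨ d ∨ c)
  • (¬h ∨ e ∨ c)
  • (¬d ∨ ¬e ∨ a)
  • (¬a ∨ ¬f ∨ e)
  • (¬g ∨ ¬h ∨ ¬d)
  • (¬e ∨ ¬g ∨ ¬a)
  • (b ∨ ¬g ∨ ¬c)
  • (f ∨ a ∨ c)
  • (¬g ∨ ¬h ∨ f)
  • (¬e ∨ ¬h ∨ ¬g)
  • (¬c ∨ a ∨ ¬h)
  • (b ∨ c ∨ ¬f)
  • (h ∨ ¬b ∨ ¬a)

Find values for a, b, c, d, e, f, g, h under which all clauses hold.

a = F, b = T, c = T, d = F, e = T, f = F, g = T, h = F

Check each clause:
  1. (g ∨ f ∨ ¬a) — ¬a is true.
  2. (g ∨ c ∨ h) — c is true.
  3. (¬h ∨ ¬c ∨ ¬d) — ¬h is true.
  4. (¬e ∨ d ∨ c) — c is true.
  5. (¬d ∨ ¬g ∨ ¬a) — ¬d is true.
  6. (¬b ∨ e ∨ h) — e is true.
  7. (a ∨ ¬h ∨ ¬d) — ¬h is true.
  8. (g ∨ c ∨ d) — c is true.
  9. (c ∨ ¬h ∨ e) — ¬h is true.
  10. (a ∨ ¬e ∨ ¬d) — ¬d is true.
  11. (¬f ∨ e ∨ ¬a) — ¬f is true.
  12. (¬d ∨ ¬h ∨ ¬g) — ¬h is true.
  13. (¬g ∨ ¬a ∨ ¬e) — ¬a is true.
  14. (b ∨ ¬c ∨ ¬g) — b is true.
  15. (f ∨ c ∨ a) — c is true.
  16. (¬g ∨ f ∨ ¬h) — ¬h is true.
  17. (¬g ∨ ¬h ∨ ¬e) — ¬h is true.
  18. (¬h ∨ ¬c ∨ a) — ¬h is true.
  19. (b ∨ c ∨ ¬f) — c is true.
  20. (¬a ∨ h ∨ ¬b) — ¬a is true.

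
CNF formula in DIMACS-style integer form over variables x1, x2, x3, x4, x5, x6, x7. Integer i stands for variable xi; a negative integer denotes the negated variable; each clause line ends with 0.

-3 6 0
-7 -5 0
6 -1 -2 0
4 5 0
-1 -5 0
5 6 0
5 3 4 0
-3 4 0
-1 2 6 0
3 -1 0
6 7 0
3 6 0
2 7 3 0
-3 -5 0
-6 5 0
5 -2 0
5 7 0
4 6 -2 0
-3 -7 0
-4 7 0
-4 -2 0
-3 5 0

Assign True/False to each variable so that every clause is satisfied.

x1=F, x2=T, x3=F, x4=F, x5=T, x6=T, x7=F

x1 occurs only negated in the remaining clauses — set x1 = False.
Set x2 = True and propagate.
  then x5 is forced to True.
  then x7 is forced to False.
  then x6 is forced to True.
  then x3 is forced to False.
  then x4 is forced to False.
Every clause has at least one true literal under this assignment.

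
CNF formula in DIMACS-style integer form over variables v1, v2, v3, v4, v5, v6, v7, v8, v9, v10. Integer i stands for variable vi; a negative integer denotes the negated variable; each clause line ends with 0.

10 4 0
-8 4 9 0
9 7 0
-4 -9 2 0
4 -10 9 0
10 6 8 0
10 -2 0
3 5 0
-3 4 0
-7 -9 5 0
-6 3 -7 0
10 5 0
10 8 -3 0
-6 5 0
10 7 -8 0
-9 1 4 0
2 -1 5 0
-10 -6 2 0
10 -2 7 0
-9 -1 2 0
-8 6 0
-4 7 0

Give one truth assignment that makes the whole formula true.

v5 occurs only positively in the remaining clauses — set v5 = True.
Try v1 = True.
Set v2 = True and propagate.
  then v10 is forced to True.
Set v3 = True and propagate.
  then v4 is forced to True.
  then v7 is forced to True.
The remaining clauses are satisfied by v6 = True, v8 = True, v9 = True.

v1=T, v2=T, v3=T, v4=T, v5=T, v6=T, v7=T, v8=T, v9=T, v10=T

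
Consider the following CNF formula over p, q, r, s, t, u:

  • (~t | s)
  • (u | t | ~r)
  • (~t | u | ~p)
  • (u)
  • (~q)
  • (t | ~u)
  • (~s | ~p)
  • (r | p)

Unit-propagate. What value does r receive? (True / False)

(u) stands alone — u = True.
Unit clause (~q) sets q = False.
(~u | t) with u = True leaves only t, so t = True.
(s | ~t) with t = True leaves only s, so s = True.
(~s | ~p): since s = True, the clause reduces to (~p). p = False.
From (r | p) and p = False: r = True.

True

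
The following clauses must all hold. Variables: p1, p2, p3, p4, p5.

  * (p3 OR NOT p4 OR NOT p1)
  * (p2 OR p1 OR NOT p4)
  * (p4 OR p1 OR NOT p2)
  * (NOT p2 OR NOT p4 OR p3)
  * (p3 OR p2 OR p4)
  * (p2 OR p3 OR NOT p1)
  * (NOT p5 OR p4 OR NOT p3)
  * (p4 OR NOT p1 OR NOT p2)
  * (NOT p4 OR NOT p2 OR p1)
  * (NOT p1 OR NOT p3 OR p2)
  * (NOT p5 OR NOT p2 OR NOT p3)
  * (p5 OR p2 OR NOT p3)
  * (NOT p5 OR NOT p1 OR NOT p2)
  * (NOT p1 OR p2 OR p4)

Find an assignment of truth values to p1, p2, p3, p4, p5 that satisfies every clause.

p1 = True, p2 = True, p3 = True, p4 = True, p5 = False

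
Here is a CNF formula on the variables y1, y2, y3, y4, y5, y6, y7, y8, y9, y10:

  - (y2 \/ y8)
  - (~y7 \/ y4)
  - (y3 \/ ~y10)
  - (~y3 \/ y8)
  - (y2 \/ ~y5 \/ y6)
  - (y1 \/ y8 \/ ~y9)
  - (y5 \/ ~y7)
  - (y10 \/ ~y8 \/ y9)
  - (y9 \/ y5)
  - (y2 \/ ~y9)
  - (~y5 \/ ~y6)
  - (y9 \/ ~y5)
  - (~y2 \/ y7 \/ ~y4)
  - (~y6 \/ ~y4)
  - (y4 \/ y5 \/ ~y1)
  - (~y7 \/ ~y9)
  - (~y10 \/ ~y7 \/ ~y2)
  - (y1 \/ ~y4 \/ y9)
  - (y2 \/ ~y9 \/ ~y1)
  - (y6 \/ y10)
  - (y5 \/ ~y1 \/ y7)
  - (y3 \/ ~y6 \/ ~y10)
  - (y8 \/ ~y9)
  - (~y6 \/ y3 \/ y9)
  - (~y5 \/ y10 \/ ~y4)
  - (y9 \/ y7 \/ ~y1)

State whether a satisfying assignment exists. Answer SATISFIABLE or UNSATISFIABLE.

Branch on y1: take y1 = False.
Branch on y2: take y2 = True.
Set y3 = False and propagate.
  then y10 is forced to False.
  then y6 is forced to True.
  then y5 is forced to False.
  then y7 is forced to False.
  then y9 is forced to True.
  then y8 is forced to True.
  then y4 is forced to False.
Every clause has at least one true literal under this assignment.
So y1=False, y2=True, y3=False, y4=False, y5=False, y6=True, y7=False, y8=True, y9=True, y10=False is a satisfying assignment.

SATISFIABLE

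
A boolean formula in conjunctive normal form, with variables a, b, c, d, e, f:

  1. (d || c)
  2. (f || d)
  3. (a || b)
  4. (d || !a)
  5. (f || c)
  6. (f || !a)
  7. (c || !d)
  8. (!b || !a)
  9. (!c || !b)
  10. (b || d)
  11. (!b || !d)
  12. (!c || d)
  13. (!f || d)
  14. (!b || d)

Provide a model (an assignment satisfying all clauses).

Set a = True and propagate.
  then d is forced to True.
  then f is forced to True.
  then c is forced to True.
  then b is forced to False.
e is now unconstrained; take e = False.
Check each clause:
  1. (d || c) — c is true.
  2. (d || f) — d is true.
  3. (b || a) — a is true.
  4. (d || !a) — d is true.
  5. (c || f) — c is true.
  6. (f || !a) — f is true.
  7. (c || !d) — c is true.
  8. (!a || !b) — !b is true.
  9. (!c || !b) — !b is true.
  10. (b || d) — d is true.
  11. (!b || !d) — !b is true.
  12. (d || !c) — d is true.
  13. (d || !f) — d is true.
  14. (!b || d) — d is true.

a=T, b=F, c=T, d=T, e=F, f=T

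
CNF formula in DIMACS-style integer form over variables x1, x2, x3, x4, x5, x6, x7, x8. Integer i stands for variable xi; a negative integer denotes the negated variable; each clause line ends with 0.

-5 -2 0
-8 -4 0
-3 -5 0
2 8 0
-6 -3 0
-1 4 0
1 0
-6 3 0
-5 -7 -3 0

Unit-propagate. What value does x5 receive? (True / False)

(x1) stands alone — x1 = True.
In (~x1 | x4), ~x1 is now false; x4 must hold, so x4 = True.
From (~x4 | ~x8) and x4 = True: x8 = False.
(x2 | x8): since x8 = False, the clause reduces to (x2). x2 = True.
From (~x5 | ~x2) and x2 = True: x5 = False.

False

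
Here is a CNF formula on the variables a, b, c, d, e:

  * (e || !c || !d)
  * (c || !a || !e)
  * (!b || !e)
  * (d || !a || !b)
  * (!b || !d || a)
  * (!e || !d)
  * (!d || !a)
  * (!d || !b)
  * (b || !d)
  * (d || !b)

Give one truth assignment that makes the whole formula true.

a=False, b=False, c=True, d=False, e=True

Branch on a: take a = False.
The remaining clauses are satisfied by b = False, c = True, d = False, e = True.
Check each clause:
  1. (!c || e || !d) — !d is true.
  2. (!a || c || !e) — c is true.
  3. (!b || !e) — !b is true.
  4. (!b || !a || d) — !a is true.
  5. (a || !b || !d) — !d is true.
  6. (!e || !d) — !d is true.
  7. (!a || !d) — !d is true.
  8. (!d || !b) — !d is true.
  9. (b || !d) — !d is true.
  10. (!b || d) — !b is true.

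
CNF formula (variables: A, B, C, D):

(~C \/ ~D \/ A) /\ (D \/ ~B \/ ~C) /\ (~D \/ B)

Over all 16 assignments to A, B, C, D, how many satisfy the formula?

9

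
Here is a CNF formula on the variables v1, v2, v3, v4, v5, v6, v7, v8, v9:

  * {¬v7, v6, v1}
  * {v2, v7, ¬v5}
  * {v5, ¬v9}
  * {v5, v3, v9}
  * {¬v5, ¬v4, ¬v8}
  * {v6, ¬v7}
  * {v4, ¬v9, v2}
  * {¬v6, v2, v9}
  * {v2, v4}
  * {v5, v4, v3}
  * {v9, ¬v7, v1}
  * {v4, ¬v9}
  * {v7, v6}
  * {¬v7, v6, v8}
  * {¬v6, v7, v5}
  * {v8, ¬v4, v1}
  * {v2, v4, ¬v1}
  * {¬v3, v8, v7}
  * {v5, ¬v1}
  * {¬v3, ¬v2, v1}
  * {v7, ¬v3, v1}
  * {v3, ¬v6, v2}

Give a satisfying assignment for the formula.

v1 = True, v2 = True, v3 = False, v4 = True, v5 = True, v6 = True, v7 = True, v8 = False, v9 = False

Check each clause:
  1. {v1, v6, ¬v7} — v1 is true.
  2. {v2, v7, ¬v5} — v2 is true.
  3. {v5, ¬v9} — v5 is true.
  4. {v5, v9, v3} — v5 is true.
  5. {¬v8, ¬v4, ¬v5} — ¬v8 is true.
  6. {v6, ¬v7} — v6 is true.
  7. {¬v9, v4, v2} — v2 is true.
  8. {v9, v2, ¬v6} — v2 is true.
  9. {v2, v4} — v2 is true.
  10. {v5, v4, v3} — v4 is true.
  11. {v1, v9, ¬v7} — v1 is true.
  12. {v4, ¬v9} — v4 is true.
  13. {v6, v7} — v6 is true.
  14. {¬v7, v8, v6} — v6 is true.
  15. {¬v6, v5, v7} — v5 is true.
  16. {v1, ¬v4, v8} — v1 is true.
  17. {v4, v2, ¬v1} — v2 is true.
  18. {v7, v8, ¬v3} — ¬v3 is true.
  19. {v5, ¬v1} — v5 is true.
  20. {¬v2, v1, ¬v3} — v1 is true.
  21. {v1, v7, ¬v3} — v1 is true.
  22. {¬v6, v2, v3} — v2 is true.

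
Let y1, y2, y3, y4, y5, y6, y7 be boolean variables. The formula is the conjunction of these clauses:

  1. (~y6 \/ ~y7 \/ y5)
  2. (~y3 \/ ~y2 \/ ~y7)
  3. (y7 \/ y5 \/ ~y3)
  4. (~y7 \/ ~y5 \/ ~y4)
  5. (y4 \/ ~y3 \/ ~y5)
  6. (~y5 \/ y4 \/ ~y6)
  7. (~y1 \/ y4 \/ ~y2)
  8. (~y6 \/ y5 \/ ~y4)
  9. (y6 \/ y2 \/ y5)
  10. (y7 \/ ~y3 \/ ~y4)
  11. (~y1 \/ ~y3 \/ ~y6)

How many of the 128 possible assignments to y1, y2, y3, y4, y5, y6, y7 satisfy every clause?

Case analysis on y5 and y4:
  y5=T, y4=T: forces y3=F; y7=F; y1, y2, y6 free → 2^3 = 8.
  y5=T, y4=F: y7 free; 3 ways for (y1,y2,y3,y6) × 2^1 = 6.
  y5=F, y4=T: remaining (y1,y2,y3,y6,y7) ∈ {(F,T,F,F,F); (F,T,F,F,T); (T,T,F,F,F); (T,T,F,F,T)} — 4.
  y5=F, y4=F: 5 of the 32 assignments to (y1,y2,y3,y6,y7) work.
Total: 8 + 6 + 4 + 5 = 23.

23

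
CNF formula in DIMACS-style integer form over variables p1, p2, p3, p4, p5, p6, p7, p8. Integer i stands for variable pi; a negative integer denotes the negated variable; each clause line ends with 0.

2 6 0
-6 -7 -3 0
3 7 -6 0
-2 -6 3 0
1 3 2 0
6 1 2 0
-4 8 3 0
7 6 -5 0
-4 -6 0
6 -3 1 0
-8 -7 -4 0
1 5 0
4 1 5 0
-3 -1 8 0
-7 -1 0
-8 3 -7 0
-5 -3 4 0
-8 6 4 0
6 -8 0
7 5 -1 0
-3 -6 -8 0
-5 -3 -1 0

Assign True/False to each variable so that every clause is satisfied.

p1=0, p2=1, p3=0, p4=0, p5=1, p6=0, p7=1, p8=0

Set p1 = False and propagate.
  then p5 is forced to True.
Set p2 = True and propagate.
Set p3 = False and propagate.
  then p6 is forced to False.
  then p7 is forced to True.
  then p8 is forced to False.
  then p4 is forced to False.
Every clause has at least one true literal under this assignment.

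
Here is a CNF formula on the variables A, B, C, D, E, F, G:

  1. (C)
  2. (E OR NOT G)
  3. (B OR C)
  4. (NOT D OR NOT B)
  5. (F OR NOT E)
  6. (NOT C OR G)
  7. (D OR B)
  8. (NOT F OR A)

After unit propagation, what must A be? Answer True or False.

(C) is a unit clause: C = True.
(NOT C OR G) with C = True leaves only G, so G = True.
(NOT G OR E): since G = True, the clause reduces to (E). E = True.
In (F OR NOT E), NOT E is now false; F must hold, so F = True.
(A OR NOT F) with F = True leaves only A, so A = True.

True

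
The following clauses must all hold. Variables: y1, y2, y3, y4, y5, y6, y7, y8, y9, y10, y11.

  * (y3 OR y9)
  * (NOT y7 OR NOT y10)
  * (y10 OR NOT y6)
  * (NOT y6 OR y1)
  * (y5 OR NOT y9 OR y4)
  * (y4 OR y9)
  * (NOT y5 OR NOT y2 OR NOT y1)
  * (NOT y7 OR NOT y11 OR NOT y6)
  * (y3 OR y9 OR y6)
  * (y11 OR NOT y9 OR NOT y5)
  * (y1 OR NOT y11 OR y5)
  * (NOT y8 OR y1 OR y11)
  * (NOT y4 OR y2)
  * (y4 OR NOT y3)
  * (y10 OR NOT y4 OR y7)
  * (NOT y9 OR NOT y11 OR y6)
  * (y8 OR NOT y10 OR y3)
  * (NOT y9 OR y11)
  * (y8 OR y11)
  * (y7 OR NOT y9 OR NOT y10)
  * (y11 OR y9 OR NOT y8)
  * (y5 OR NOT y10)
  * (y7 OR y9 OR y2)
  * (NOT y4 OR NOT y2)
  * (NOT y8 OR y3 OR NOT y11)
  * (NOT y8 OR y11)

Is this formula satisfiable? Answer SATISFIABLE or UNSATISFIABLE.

y9 = True:
  propagation gives y11=True, y6=True, y10=True, y7=False; an empty clause results — contradiction.
y9 = False:
  propagation gives y3=True, y4=True, y2=True; an empty clause results — contradiction.
Every branch closes, so no satisfying assignment exists.

UNSATISFIABLE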